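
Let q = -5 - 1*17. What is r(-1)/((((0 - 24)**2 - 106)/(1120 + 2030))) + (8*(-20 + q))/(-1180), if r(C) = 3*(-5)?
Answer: -1389927/13865 ≈ -100.25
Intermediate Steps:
r(C) = -15
q = -22 (q = -5 - 17 = -22)
r(-1)/((((0 - 24)**2 - 106)/(1120 + 2030))) + (8*(-20 + q))/(-1180) = -15*(1120 + 2030)/((0 - 24)**2 - 106) + (8*(-20 - 22))/(-1180) = -15*3150/((-24)**2 - 106) + (8*(-42))*(-1/1180) = -15*3150/(576 - 106) - 336*(-1/1180) = -15/(470*(1/3150)) + 84/295 = -15/47/315 + 84/295 = -15*315/47 + 84/295 = -4725/47 + 84/295 = -1389927/13865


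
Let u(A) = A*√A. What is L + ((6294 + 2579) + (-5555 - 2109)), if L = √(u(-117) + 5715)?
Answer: 1209 + 3*√(635 - 39*I*√13) ≈ 1285.1 - 8.3201*I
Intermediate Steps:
u(A) = A^(3/2)
L = √(5715 - 351*I*√13) (L = √((-117)^(3/2) + 5715) = √(-351*I*√13 + 5715) = √(5715 - 351*I*√13) ≈ 76.054 - 8.3201*I)
L + ((6294 + 2579) + (-5555 - 2109)) = 3*√(635 - 39*I*√13) + ((6294 + 2579) + (-5555 - 2109)) = 3*√(635 - 39*I*√13) + (8873 - 7664) = 3*√(635 - 39*I*√13) + 1209 = 1209 + 3*√(635 - 39*I*√13)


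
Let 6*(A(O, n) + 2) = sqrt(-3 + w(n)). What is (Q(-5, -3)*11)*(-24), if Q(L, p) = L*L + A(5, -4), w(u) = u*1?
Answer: -6072 - 44*I*sqrt(7) ≈ -6072.0 - 116.41*I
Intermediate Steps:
w(u) = u
A(O, n) = -2 + sqrt(-3 + n)/6
Q(L, p) = -2 + L**2 + I*sqrt(7)/6 (Q(L, p) = L*L + (-2 + sqrt(-3 - 4)/6) = L**2 + (-2 + sqrt(-7)/6) = L**2 + (-2 + (I*sqrt(7))/6) = L**2 + (-2 + I*sqrt(7)/6) = -2 + L**2 + I*sqrt(7)/6)
(Q(-5, -3)*11)*(-24) = ((-2 + (-5)**2 + I*sqrt(7)/6)*11)*(-24) = ((-2 + 25 + I*sqrt(7)/6)*11)*(-24) = ((23 + I*sqrt(7)/6)*11)*(-24) = (253 + 11*I*sqrt(7)/6)*(-24) = -6072 - 44*I*sqrt(7)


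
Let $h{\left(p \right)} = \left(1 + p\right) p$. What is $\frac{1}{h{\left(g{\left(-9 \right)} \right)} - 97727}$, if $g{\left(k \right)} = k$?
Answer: $- \frac{1}{97655} \approx -1.024 \cdot 10^{-5}$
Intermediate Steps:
$h{\left(p \right)} = p \left(1 + p\right)$
$\frac{1}{h{\left(g{\left(-9 \right)} \right)} - 97727} = \frac{1}{- 9 \left(1 - 9\right) - 97727} = \frac{1}{\left(-9\right) \left(-8\right) - 97727} = \frac{1}{72 - 97727} = \frac{1}{-97655} = - \frac{1}{97655}$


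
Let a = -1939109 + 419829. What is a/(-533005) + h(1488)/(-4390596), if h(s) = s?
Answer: 111162526324/39003493683 ≈ 2.8501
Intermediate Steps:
a = -1519280
a/(-533005) + h(1488)/(-4390596) = -1519280/(-533005) + 1488/(-4390596) = -1519280*(-1/533005) + 1488*(-1/4390596) = 303856/106601 - 124/365883 = 111162526324/39003493683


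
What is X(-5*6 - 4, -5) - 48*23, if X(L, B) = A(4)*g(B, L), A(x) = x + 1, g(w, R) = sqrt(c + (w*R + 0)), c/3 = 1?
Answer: -1104 + 5*sqrt(173) ≈ -1038.2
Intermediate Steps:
c = 3 (c = 3*1 = 3)
g(w, R) = sqrt(3 + R*w) (g(w, R) = sqrt(3 + (w*R + 0)) = sqrt(3 + (R*w + 0)) = sqrt(3 + R*w))
A(x) = 1 + x
X(L, B) = 5*sqrt(3 + B*L) (X(L, B) = (1 + 4)*sqrt(3 + L*B) = 5*sqrt(3 + B*L))
X(-5*6 - 4, -5) - 48*23 = 5*sqrt(3 - 5*(-5*6 - 4)) - 48*23 = 5*sqrt(3 - 5*(-30 - 4)) - 1104 = 5*sqrt(3 - 5*(-34)) - 1104 = 5*sqrt(3 + 170) - 1104 = 5*sqrt(173) - 1104 = -1104 + 5*sqrt(173)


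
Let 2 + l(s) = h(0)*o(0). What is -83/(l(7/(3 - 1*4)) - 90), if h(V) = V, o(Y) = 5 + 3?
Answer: 83/92 ≈ 0.90217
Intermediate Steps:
o(Y) = 8
l(s) = -2 (l(s) = -2 + 0*8 = -2 + 0 = -2)
-83/(l(7/(3 - 1*4)) - 90) = -83/(-2 - 90) = -83/(-92) = -1/92*(-83) = 83/92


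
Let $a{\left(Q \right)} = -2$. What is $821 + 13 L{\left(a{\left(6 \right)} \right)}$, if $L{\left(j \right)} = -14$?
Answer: $639$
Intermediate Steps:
$821 + 13 L{\left(a{\left(6 \right)} \right)} = 821 + 13 \left(-14\right) = 821 - 182 = 639$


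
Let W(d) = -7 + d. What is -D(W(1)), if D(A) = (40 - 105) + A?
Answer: 71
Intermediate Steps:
D(A) = -65 + A
-D(W(1)) = -(-65 + (-7 + 1)) = -(-65 - 6) = -1*(-71) = 71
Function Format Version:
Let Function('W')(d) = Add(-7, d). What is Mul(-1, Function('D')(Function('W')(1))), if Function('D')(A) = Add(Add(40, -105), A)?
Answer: 71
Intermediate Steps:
Function('D')(A) = Add(-65, A)
Mul(-1, Function('D')(Function('W')(1))) = Mul(-1, Add(-65, Add(-7, 1))) = Mul(-1, Add(-65, -6)) = Mul(-1, -71) = 71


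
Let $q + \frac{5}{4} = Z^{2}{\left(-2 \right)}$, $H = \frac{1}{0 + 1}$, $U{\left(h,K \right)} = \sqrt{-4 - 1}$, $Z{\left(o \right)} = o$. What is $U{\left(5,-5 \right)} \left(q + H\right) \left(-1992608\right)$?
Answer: $- 7472280 i \sqrt{5} \approx - 1.6709 \cdot 10^{7} i$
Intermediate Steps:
$U{\left(h,K \right)} = i \sqrt{5}$ ($U{\left(h,K \right)} = \sqrt{-5} = i \sqrt{5}$)
$H = 1$ ($H = 1^{-1} = 1$)
$q = \frac{11}{4}$ ($q = - \frac{5}{4} + \left(-2\right)^{2} = - \frac{5}{4} + 4 = \frac{11}{4} \approx 2.75$)
$U{\left(5,-5 \right)} \left(q + H\right) \left(-1992608\right) = i \sqrt{5} \left(\frac{11}{4} + 1\right) \left(-1992608\right) = i \sqrt{5} \cdot \frac{15}{4} \left(-1992608\right) = \frac{15 i \sqrt{5}}{4} \left(-1992608\right) = - 7472280 i \sqrt{5}$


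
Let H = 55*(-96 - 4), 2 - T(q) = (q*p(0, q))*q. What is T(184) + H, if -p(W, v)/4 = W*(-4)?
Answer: -5498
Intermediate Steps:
p(W, v) = 16*W (p(W, v) = -4*W*(-4) = -(-16)*W = 16*W)
T(q) = 2 (T(q) = 2 - q*(16*0)*q = 2 - q*0*q = 2 - 0*q = 2 - 1*0 = 2 + 0 = 2)
H = -5500 (H = 55*(-100) = -5500)
T(184) + H = 2 - 5500 = -5498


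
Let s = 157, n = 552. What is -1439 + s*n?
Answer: 85225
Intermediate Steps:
-1439 + s*n = -1439 + 157*552 = -1439 + 86664 = 85225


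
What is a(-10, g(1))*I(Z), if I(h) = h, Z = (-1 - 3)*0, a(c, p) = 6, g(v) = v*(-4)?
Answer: 0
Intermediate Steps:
g(v) = -4*v
Z = 0 (Z = -4*0 = 0)
a(-10, g(1))*I(Z) = 6*0 = 0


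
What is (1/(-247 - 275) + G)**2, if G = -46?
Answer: 576624169/272484 ≈ 2116.2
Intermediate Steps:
(1/(-247 - 275) + G)**2 = (1/(-247 - 275) - 46)**2 = (1/(-522) - 46)**2 = (-1/522 - 46)**2 = (-24013/522)**2 = 576624169/272484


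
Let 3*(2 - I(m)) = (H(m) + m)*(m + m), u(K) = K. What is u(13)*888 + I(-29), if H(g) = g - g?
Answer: 32956/3 ≈ 10985.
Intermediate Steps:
H(g) = 0
I(m) = 2 - 2*m**2/3 (I(m) = 2 - (0 + m)*(m + m)/3 = 2 - m*2*m/3 = 2 - 2*m**2/3)
u(13)*888 + I(-29) = 13*888 + (2 - 2/3*(-29)**2) = 11544 + (2 - 2/3*841) = 11544 + (2 - 1682/3) = 11544 - 1676/3 = 32956/3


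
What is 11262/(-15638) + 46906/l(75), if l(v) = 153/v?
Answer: 9168663169/398769 ≈ 22992.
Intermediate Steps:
11262/(-15638) + 46906/l(75) = 11262/(-15638) + 46906/((153/75)) = 11262*(-1/15638) + 46906/((153*(1/75))) = -5631/7819 + 46906/(51/25) = -5631/7819 + 46906*(25/51) = -5631/7819 + 1172650/51 = 9168663169/398769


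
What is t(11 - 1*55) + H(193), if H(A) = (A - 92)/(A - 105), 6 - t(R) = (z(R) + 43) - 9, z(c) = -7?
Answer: -1747/88 ≈ -19.852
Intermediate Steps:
t(R) = -21 (t(R) = 6 - ((-7 + 43) - 9) = 6 - (36 - 9) = 6 - 1*27 = 6 - 27 = -21)
H(A) = (-92 + A)/(-105 + A)
t(11 - 1*55) + H(193) = -21 + (-92 + 193)/(-105 + 193) = -21 + 101/88 = -1747/88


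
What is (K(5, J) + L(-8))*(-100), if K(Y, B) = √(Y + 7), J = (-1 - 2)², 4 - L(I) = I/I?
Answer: -300 - 200*√3 ≈ -646.41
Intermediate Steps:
L(I) = 3 (L(I) = 4 - I/I = 4 - 1*1 = 4 - 1 = 3)
J = 9 (J = (-3)² = 9)
K(Y, B) = √(7 + Y)
(K(5, J) + L(-8))*(-100) = (√(7 + 5) + 3)*(-100) = (√12 + 3)*(-100) = (2*√3 + 3)*(-100) = (3 + 2*√3)*(-100) = -300 - 200*√3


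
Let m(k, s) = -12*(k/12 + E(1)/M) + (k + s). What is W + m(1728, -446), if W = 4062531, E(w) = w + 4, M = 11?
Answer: 44682875/11 ≈ 4.0621e+6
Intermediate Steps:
E(w) = 4 + w
m(k, s) = -60/11 + s (m(k, s) = -12*(k/12 + (4 + 1)/11) + (k + s) = -12*(k*(1/12) + 5*(1/11)) + (k + s) = -12*(k/12 + 5/11) + (k + s) = -12*(5/11 + k/12) + (k + s) = (-60/11 - k) + (k + s) = -60/11 + s)
W + m(1728, -446) = 4062531 + (-60/11 - 446) = 4062531 - 4966/11 = 44682875/11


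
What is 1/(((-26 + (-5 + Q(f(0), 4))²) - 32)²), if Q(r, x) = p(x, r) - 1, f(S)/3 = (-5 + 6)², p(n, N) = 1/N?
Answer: 81/54289 ≈ 0.0014920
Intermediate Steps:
f(S) = 3 (f(S) = 3*(-5 + 6)² = 3*1² = 3*1 = 3)
Q(r, x) = -1 + 1/r (Q(r, x) = 1/r - 1 = -1 + 1/r)
1/(((-26 + (-5 + Q(f(0), 4))²) - 32)²) = 1/(((-26 + (-5 + (1 - 1*3)/3)²) - 32)²) = 1/(((-26 + (-5 + (1 - 3)/3)²) - 32)²) = 1/(((-26 + (-5 + (⅓)*(-2))²) - 32)²) = 1/(((-26 + (-5 - ⅔)²) - 32)²) = 1/(((-26 + (-17/3)²) - 32)²) = 1/(((-26 + 289/9) - 32)²) = 1/((55/9 - 32)²) = 1/((-233/9)²) = 1/(54289/81) = 81/54289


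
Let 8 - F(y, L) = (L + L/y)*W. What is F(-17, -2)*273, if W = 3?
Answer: 63336/17 ≈ 3725.6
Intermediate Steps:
F(y, L) = 8 - 3*L - 3*L/y (F(y, L) = 8 - (L + L/y)*3 = 8 - (3*L + 3*L/y) = 8 + (-3*L - 3*L/y) = 8 - 3*L - 3*L/y)
F(-17, -2)*273 = (8 - 3*(-2) - 3*(-2)/(-17))*273 = (8 + 6 - 3*(-2)*(-1/17))*273 = (8 + 6 - 6/17)*273 = (232/17)*273 = 63336/17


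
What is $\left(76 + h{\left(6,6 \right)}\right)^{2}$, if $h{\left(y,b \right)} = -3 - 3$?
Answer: $4900$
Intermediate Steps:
$h{\left(y,b \right)} = -6$ ($h{\left(y,b \right)} = -3 - 3 = -6$)
$\left(76 + h{\left(6,6 \right)}\right)^{2} = \left(76 - 6\right)^{2} = 70^{2} = 4900$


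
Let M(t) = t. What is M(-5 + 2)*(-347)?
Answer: 1041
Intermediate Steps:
M(-5 + 2)*(-347) = (-5 + 2)*(-347) = -3*(-347) = 1041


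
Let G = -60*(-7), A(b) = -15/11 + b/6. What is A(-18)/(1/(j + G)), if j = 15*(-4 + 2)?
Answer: -18720/11 ≈ -1701.8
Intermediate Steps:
j = -30 (j = 15*(-2) = -30)
A(b) = -15/11 + b/6 (A(b) = -15*1/11 + b*(⅙) = -15/11 + b/6)
G = 420
A(-18)/(1/(j + G)) = (-15/11 + (⅙)*(-18))/(1/(-30 + 420)) = (-15/11 - 3)/(1/390) = -48/(11*1/390) = -48/11*390 = -18720/11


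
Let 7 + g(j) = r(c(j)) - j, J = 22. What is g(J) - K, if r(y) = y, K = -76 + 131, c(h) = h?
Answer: -62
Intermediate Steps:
K = 55
g(j) = -7 (g(j) = -7 + (j - j) = -7 + 0 = -7)
g(J) - K = -7 - 1*55 = -7 - 55 = -62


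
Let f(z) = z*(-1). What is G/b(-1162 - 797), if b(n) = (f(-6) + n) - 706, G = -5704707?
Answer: 5704707/2659 ≈ 2145.4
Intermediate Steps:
f(z) = -z
b(n) = -700 + n (b(n) = (-1*(-6) + n) - 706 = (6 + n) - 706 = -700 + n)
G/b(-1162 - 797) = -5704707/(-700 + (-1162 - 797)) = -5704707/(-700 - 1959) = -5704707/(-2659) = -5704707*(-1/2659) = 5704707/2659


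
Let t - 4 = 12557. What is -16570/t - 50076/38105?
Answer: -1260404486/478636905 ≈ -2.6333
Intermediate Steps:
t = 12561 (t = 4 + 12557 = 12561)
-16570/t - 50076/38105 = -16570/12561 - 50076/38105 = -1260404486/478636905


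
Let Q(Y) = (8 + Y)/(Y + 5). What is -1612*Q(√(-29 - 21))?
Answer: (-1612*√2 + 12896*I/5)/(√2 - I) ≈ -1934.4 + 455.94*I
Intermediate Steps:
Q(Y) = (8 + Y)/(5 + Y)
-1612*Q(√(-29 - 21)) = -1612*(8 + √(-29 - 21))/(5 + √(-29 - 21)) = -1612*(8 + √(-50))/(5 + √(-50)) = -1612*(8 + 5*I*√2)/(5 + 5*I*√2)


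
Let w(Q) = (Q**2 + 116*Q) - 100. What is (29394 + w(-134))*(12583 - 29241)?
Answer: -528158548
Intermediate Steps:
w(Q) = -100 + Q**2 + 116*Q
(29394 + w(-134))*(12583 - 29241) = (29394 + (-100 + (-134)**2 + 116*(-134)))*(12583 - 29241) = (29394 + (-100 + 17956 - 15544))*(-16658) = (29394 + 2312)*(-16658) = 31706*(-16658) = -528158548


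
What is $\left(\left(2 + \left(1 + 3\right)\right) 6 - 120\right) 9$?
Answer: $-756$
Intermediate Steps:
$\left(\left(2 + \left(1 + 3\right)\right) 6 - 120\right) 9 = \left(\left(2 + 4\right) 6 - 120\right) 9 = \left(6 \cdot 6 - 120\right) 9 = \left(36 - 120\right) 9 = \left(-84\right) 9 = -756$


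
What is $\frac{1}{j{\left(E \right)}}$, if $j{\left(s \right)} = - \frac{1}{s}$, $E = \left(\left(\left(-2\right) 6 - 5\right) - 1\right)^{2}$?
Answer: $-324$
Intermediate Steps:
$E = 324$ ($E = \left(\left(-12 - 5\right) - 1\right)^{2} = \left(-17 - 1\right)^{2} = \left(-18\right)^{2} = 324$)
$\frac{1}{j{\left(E \right)}} = \frac{1}{\left(-1\right) \frac{1}{324}} = \frac{1}{- \frac{1}{324}} = -324$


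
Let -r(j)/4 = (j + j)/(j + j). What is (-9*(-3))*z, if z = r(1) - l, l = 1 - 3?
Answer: -54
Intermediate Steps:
r(j) = -4 (r(j) = -4*(j + j)/(j + j) = -4*2*j/(2*j) = -4*2*j*1/(2*j) = -4*1 = -4)
l = -2
z = -2 (z = -4 - 1*(-2) = -4 + 2 = -2)
(-9*(-3))*z = -9*(-3)*(-2) = 27*(-2) = -54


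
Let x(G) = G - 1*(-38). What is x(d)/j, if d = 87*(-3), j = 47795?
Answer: -223/47795 ≈ -0.0046658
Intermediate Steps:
d = -261
x(G) = 38 + G (x(G) = G + 38 = 38 + G)
x(d)/j = (38 - 261)/47795 = -223*1/47795 = -223/47795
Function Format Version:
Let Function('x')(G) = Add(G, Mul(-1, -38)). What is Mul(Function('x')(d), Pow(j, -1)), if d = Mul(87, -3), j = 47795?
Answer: Rational(-223, 47795) ≈ -0.0046658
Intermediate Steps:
d = -261
Function('x')(G) = Add(38, G) (Function('x')(G) = Add(G, 38) = Add(38, G))
Mul(Function('x')(d), Pow(j, -1)) = Mul(Add(38, -261), Pow(47795, -1)) = Mul(-223, Rational(1, 47795)) = Rational(-223, 47795)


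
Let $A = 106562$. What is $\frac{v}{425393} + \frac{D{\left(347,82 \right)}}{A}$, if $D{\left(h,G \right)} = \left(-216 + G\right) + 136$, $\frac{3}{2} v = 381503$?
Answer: $\frac{40654998865}{67996093299} \approx 0.5979$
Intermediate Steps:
$v = \frac{763006}{3}$ ($v = \frac{2}{3} \cdot 381503 = \frac{763006}{3} \approx 2.5434 \cdot 10^{5}$)
$D{\left(h,G \right)} = -80 + G$
$\frac{v}{425393} + \frac{D{\left(347,82 \right)}}{A} = \frac{763006}{3 \cdot 425393} + \frac{-80 + 82}{106562} = \frac{763006}{3} \cdot \frac{1}{425393} + 2 \cdot \frac{1}{106562} = \frac{763006}{1276179} + \frac{1}{53281} = \frac{40654998865}{67996093299}$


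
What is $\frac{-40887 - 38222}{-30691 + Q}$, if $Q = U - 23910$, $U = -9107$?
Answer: $\frac{79109}{63708} \approx 1.2417$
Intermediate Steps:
$Q = -33017$ ($Q = -9107 - 23910 = -33017$)
$\frac{-40887 - 38222}{-30691 + Q} = \frac{-40887 - 38222}{-30691 - 33017} = - \frac{79109}{-63708} = \left(-79109\right) \left(- \frac{1}{63708}\right) = \frac{79109}{63708}$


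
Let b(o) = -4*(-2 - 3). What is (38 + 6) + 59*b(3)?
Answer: 1224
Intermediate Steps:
b(o) = 20 (b(o) = -4*(-5) = 20)
(38 + 6) + 59*b(3) = (38 + 6) + 59*20 = 44 + 1180 = 1224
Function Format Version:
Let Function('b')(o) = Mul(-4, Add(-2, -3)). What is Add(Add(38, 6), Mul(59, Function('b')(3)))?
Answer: 1224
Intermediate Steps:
Function('b')(o) = 20 (Function('b')(o) = Mul(-4, -5) = 20)
Add(Add(38, 6), Mul(59, Function('b')(3))) = Add(Add(38, 6), Mul(59, 20)) = Add(44, 1180) = 1224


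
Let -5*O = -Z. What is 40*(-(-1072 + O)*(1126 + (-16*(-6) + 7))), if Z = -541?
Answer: 58018632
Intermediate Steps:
O = -541/5 (O = -(-1)*(-541)/5 = -⅕*541 = -541/5 ≈ -108.20)
40*(-(-1072 + O)*(1126 + (-16*(-6) + 7))) = 40*(-(-1072 - 541/5)*(1126 + (-16*(-6) + 7))) = 40*(-(-5901)*(1126 + (96 + 7))/5) = 40*(-(-5901)*(1126 + 103)/5) = 40*(-(-5901)*1229/5) = 40*(-1*(-7252329/5)) = 40*(7252329/5) = 58018632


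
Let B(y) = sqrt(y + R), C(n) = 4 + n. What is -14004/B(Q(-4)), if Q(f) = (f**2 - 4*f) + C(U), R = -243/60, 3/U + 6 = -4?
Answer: -9336*sqrt(3165)/211 ≈ -2489.2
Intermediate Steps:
U = -3/10 (U = 3/(-6 - 4) = 3/(-10) = 3*(-1/10) = -3/10 ≈ -0.30000)
R = -81/20 (R = -243*1/60 = -81/20 ≈ -4.0500)
Q(f) = 37/10 + f**2 - 4*f (Q(f) = (f**2 - 4*f) + (4 - 3/10) = (f**2 - 4*f) + 37/10 = 37/10 + f**2 - 4*f)
B(y) = sqrt(-81/20 + y) (B(y) = sqrt(y - 81/20) = sqrt(-81/20 + y))
-14004/B(Q(-4)) = -14004*10/sqrt(-405 + 100*(37/10 + (-4)**2 - 4*(-4))) = -14004*10/sqrt(-405 + 100*(37/10 + 16 + 16)) = -14004*10/sqrt(-405 + 100*(357/10)) = -14004*10/sqrt(-405 + 3570) = -14004*2*sqrt(3165)/633 = -9336*sqrt(3165)/211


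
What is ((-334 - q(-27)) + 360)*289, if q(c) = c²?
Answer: -203167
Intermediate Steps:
((-334 - q(-27)) + 360)*289 = ((-334 - 1*(-27)²) + 360)*289 = ((-334 - 1*729) + 360)*289 = ((-334 - 729) + 360)*289 = (-1063 + 360)*289 = -703*289 = -203167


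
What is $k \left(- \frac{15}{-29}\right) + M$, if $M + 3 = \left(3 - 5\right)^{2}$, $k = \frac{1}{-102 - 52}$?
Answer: $\frac{4451}{4466} \approx 0.99664$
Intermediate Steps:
$k = - \frac{1}{154}$ ($k = \frac{1}{-154} = - \frac{1}{154} \approx -0.0064935$)
$M = 1$ ($M = -3 + \left(3 - 5\right)^{2} = -3 + \left(-2\right)^{2} = -3 + 4 = 1$)
$k \left(- \frac{15}{-29}\right) + M = - \frac{\left(-15\right) \frac{1}{-29}}{154} + 1 = - \frac{\left(-15\right) \left(- \frac{1}{29}\right)}{154} + 1 = \left(- \frac{1}{154}\right) \frac{15}{29} + 1 = - \frac{15}{4466} + 1 = \frac{4451}{4466}$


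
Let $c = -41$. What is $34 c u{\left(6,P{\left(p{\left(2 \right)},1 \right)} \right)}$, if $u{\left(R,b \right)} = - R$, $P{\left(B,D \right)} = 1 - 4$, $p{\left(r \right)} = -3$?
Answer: $8364$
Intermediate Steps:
$P{\left(B,D \right)} = -3$ ($P{\left(B,D \right)} = 1 - 4 = -3$)
$34 c u{\left(6,P{\left(p{\left(2 \right)},1 \right)} \right)} = 34 \left(-41\right) \left(\left(-1\right) 6\right) = \left(-1394\right) \left(-6\right) = 8364$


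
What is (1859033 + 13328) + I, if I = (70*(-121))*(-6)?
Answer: 1923181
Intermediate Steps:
I = 50820 (I = -8470*(-6) = 50820)
(1859033 + 13328) + I = (1859033 + 13328) + 50820 = 1872361 + 50820 = 1923181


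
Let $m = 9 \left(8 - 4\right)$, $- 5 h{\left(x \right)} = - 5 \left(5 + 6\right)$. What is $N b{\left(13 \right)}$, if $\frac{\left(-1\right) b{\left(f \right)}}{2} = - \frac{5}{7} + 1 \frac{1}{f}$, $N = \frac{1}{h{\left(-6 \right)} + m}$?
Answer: $\frac{116}{4277} \approx 0.027122$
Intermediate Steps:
$h{\left(x \right)} = 11$ ($h{\left(x \right)} = - \frac{\left(-5\right) \left(5 + 6\right)}{5} = - \frac{\left(-5\right) 11}{5} = \left(- \frac{1}{5}\right) \left(-55\right) = 11$)
$m = 36$ ($m = 9 \cdot 4 = 36$)
$N = \frac{1}{47}$ ($N = \frac{1}{11 + 36} = \frac{1}{47} \approx 0.021277$)
$b{\left(f \right)} = \frac{10}{7} - \frac{2}{f}$ ($b{\left(f \right)} = - 2 \left(- \frac{5}{7} + 1 \frac{1}{f}\right) = - 2 \left(\left(-5\right) \frac{1}{7} + \frac{1}{f}\right) = - 2 \left(- \frac{5}{7} + \frac{1}{f}\right) = \frac{10}{7} - \frac{2}{f}$)
$N b{\left(13 \right)} = \frac{\frac{10}{7} - \frac{2}{13}}{47} = \frac{1}{47} \cdot \frac{116}{91} = \frac{116}{4277}$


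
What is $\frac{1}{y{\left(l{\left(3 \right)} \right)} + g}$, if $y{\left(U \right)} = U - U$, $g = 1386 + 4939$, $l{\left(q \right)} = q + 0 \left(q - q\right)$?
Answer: $\frac{1}{6325} \approx 0.0001581$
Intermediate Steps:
$l{\left(q \right)} = q$ ($l{\left(q \right)} = q + 0 \cdot 0 = q + 0 = q$)
$g = 6325$
$y{\left(U \right)} = 0$
$\frac{1}{y{\left(l{\left(3 \right)} \right)} + g} = \frac{1}{0 + 6325} = \frac{1}{6325}$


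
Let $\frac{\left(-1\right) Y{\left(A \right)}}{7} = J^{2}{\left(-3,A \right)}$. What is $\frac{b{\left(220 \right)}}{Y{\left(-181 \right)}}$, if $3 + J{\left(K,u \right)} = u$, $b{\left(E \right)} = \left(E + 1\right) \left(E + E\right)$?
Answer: $- \frac{12155}{29624} \approx -0.41031$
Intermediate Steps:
$b{\left(E \right)} = 2 E \left(1 + E\right)$ ($b{\left(E \right)} = \left(1 + E\right) 2 E = 2 E \left(1 + E\right)$)
$J{\left(K,u \right)} = -3 + u$
$Y{\left(A \right)} = - 7 \left(-3 + A\right)^{2}$
$\frac{b{\left(220 \right)}}{Y{\left(-181 \right)}} = \frac{2 \cdot 220 \left(1 + 220\right)}{\left(-7\right) \left(-3 - 181\right)^{2}} = \frac{2 \cdot 220 \cdot 221}{\left(-7\right) \left(-184\right)^{2}} = \frac{97240}{\left(-7\right) 33856} = \frac{97240}{-236992} = 97240 \left(- \frac{1}{236992}\right) = - \frac{12155}{29624}$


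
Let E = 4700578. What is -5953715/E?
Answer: -5953715/4700578 ≈ -1.2666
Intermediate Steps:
-5953715/E = -5953715/4700578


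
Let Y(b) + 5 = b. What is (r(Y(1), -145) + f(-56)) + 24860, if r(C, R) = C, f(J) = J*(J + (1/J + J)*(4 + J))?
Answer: -135132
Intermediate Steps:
f(J) = J*(J + (4 + J)*(J + 1/J)) (f(J) = J*(J + (J + 1/J)*(4 + J)) = J*(J + (4 + J)*(J + 1/J)))
Y(b) = -5 + b
(r(Y(1), -145) + f(-56)) + 24860 = ((-5 + 1) + (4 - 56 + (-56)³ + 5*(-56)²)) + 24860 = (-4 + (4 - 56 - 175616 + 5*3136)) + 24860 = (-4 + (4 - 56 - 175616 + 15680)) + 24860 = (-4 - 159988) + 24860 = -159992 + 24860 = -135132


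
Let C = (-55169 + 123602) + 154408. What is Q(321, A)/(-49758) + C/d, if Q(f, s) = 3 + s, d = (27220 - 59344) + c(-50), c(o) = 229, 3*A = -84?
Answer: -11087325103/1587031410 ≈ -6.9862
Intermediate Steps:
A = -28 (A = (⅓)*(-84) = -28)
d = -31895 (d = (27220 - 59344) + 229 = -32124 + 229 = -31895)
C = 222841 (C = 68433 + 154408 = 222841)
Q(321, A)/(-49758) + C/d = (3 - 28)/(-49758) + 222841/(-31895) = -25*(-1/49758) + 222841*(-1/31895) = 25/49758 - 222841/31895 = -11087325103/1587031410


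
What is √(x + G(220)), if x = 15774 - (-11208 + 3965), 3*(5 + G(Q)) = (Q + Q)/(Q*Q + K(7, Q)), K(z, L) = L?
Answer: √10115363154/663 ≈ 151.70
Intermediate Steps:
G(Q) = -5 + 2*Q/(3*(Q + Q²)) (G(Q) = -5 + ((Q + Q)/(Q*Q + Q))/3 = -5 + ((2*Q)/(Q² + Q))/3 = -5 + ((2*Q)/(Q + Q²))/3 = -5 + (2*Q/(Q + Q²))/3 = -5 + 2*Q/(3*(Q + Q²)))
x = 23017 (x = 15774 - 1*(-7243) = 15774 + 7243 = 23017)
√(x + G(220)) = √(23017 + (-13 - 15*220)/(3*(1 + 220))) = √(23017 + (⅓)*(-13 - 3300)/221) = √(23017 + (⅓)*(1/221)*(-3313)) = √(23017 - 3313/663) = √(15256958/663) = √10115363154/663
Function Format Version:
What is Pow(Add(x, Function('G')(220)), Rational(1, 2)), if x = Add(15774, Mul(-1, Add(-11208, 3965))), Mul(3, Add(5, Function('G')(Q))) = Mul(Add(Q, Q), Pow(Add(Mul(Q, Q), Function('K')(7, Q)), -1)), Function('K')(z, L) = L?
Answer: Mul(Rational(1, 663), Pow(10115363154, Rational(1, 2))) ≈ 151.70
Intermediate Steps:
Function('G')(Q) = Add(-5, Mul(Rational(2, 3), Q, Pow(Add(Q, Pow(Q, 2)), -1))) (Function('G')(Q) = Add(-5, Mul(Rational(1, 3), Mul(Add(Q, Q), Pow(Add(Mul(Q, Q), Q), -1)))) = Add(-5, Mul(Rational(1, 3), Mul(Mul(2, Q), Pow(Add(Pow(Q, 2), Q), -1)))) = Add(-5, Mul(Rational(1, 3), Mul(Mul(2, Q), Pow(Add(Q, Pow(Q, 2)), -1)))) = Add(-5, Mul(Rational(1, 3), Mul(2, Q, Pow(Add(Q, Pow(Q, 2)), -1)))) = Add(-5, Mul(Rational(2, 3), Q, Pow(Add(Q, Pow(Q, 2)), -1))))
x = 23017 (x = Add(15774, Mul(-1, -7243)) = Add(15774, 7243) = 23017)
Pow(Add(x, Function('G')(220)), Rational(1, 2)) = Pow(Add(23017, Mul(Rational(1, 3), Pow(Add(1, 220), -1), Add(-13, Mul(-15, 220)))), Rational(1, 2)) = Pow(Add(23017, Mul(Rational(1, 3), Pow(221, -1), Add(-13, -3300))), Rational(1, 2)) = Pow(Add(23017, Mul(Rational(1, 3), Rational(1, 221), -3313)), Rational(1, 2)) = Pow(Add(23017, Rational(-3313, 663)), Rational(1, 2)) = Pow(Rational(15256958, 663), Rational(1, 2)) = Mul(Rational(1, 663), Pow(10115363154, Rational(1, 2)))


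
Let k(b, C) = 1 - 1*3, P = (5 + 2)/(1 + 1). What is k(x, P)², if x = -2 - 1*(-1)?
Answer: 4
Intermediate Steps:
x = -1 (x = -2 + 1 = -1)
P = 7/2 ≈ 3.5000
k(b, C) = -2 (k(b, C) = 1 - 3 = -2)
k(x, P)² = (-2)² = 4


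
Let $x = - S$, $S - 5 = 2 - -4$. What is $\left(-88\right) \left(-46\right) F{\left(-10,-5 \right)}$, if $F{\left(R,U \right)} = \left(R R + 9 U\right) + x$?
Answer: $178112$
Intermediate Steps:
$S = 11$ ($S = 5 + \left(2 - -4\right) = 5 + \left(2 + 4\right) = 5 + 6 = 11$)
$x = -11$ ($x = \left(-1\right) 11 = -11$)
$F{\left(R,U \right)} = -11 + R^{2} + 9 U$ ($F{\left(R,U \right)} = \left(R R + 9 U\right) - 11 = \left(R^{2} + 9 U\right) - 11 = -11 + R^{2} + 9 U$)
$\left(-88\right) \left(-46\right) F{\left(-10,-5 \right)} = \left(-88\right) \left(-46\right) \left(-11 + \left(-10\right)^{2} + 9 \left(-5\right)\right) = 4048 \left(-11 + 100 - 45\right) = 4048 \cdot 44 = 178112$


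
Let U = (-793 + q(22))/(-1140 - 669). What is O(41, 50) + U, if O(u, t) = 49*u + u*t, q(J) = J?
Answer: 2447834/603 ≈ 4059.4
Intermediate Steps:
O(u, t) = 49*u + t*u
U = 257/603 (U = (-793 + 22)/(-1140 - 669) = -771/(-1809) = -771*(-1/1809) = 257/603 ≈ 0.42620)
O(41, 50) + U = 41*(49 + 50) + 257/603 = 41*99 + 257/603 = 4059 + 257/603 = 2447834/603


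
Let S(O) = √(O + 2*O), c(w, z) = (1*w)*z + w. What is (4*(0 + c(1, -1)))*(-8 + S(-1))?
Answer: 0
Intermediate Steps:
c(w, z) = w + w*z (c(w, z) = w*z + w = w + w*z)
S(O) = √3*√O (S(O) = √(3*O) = √3*√O)
(4*(0 + c(1, -1)))*(-8 + S(-1)) = (4*(0 + 1*(1 - 1)))*(-8 + √3*√(-1)) = (4*(0 + 1*0))*(-8 + √3*I) = (4*(0 + 0))*(-8 + I*√3) = (4*0)*(-8 + I*√3) = 0*(-8 + I*√3) = 0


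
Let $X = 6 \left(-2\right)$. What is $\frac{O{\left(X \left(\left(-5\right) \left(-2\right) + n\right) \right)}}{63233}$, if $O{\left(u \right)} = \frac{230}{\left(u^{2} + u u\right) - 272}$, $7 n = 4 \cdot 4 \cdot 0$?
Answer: $\frac{115}{901955512} \approx 1.275 \cdot 10^{-7}$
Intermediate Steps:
$X = -12$
$n = 0$ ($n = \frac{4 \cdot 4 \cdot 0}{7} = \frac{16 \cdot 0}{7} = \frac{1}{7} \cdot 0 = 0$)
$O{\left(u \right)} = \frac{230}{-272 + 2 u^{2}}$ ($O{\left(u \right)} = \frac{230}{\left(u^{2} + u^{2}\right) - 272} = \frac{230}{2 u^{2} - 272} = \frac{230}{-272 + 2 u^{2}}$)
$\frac{O{\left(X \left(\left(-5\right) \left(-2\right) + n\right) \right)}}{63233} = \frac{115 \frac{1}{-136 + \left(- 12 \left(\left(-5\right) \left(-2\right) + 0\right)\right)^{2}}}{63233} = \frac{115}{-136 + \left(- 12 \left(10 + 0\right)\right)^{2}} \cdot \frac{1}{63233} = \frac{115}{-136 + \left(\left(-12\right) 10\right)^{2}} \cdot \frac{1}{63233} = \frac{115}{-136 + \left(-120\right)^{2}} \cdot \frac{1}{63233} = \frac{115}{-136 + 14400} \cdot \frac{1}{63233} = \frac{115}{14264} \cdot \frac{1}{63233} = \frac{115}{901955512}$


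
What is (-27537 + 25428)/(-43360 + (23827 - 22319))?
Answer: 2109/41852 ≈ 0.050392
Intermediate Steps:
(-27537 + 25428)/(-43360 + (23827 - 22319)) = -2109/(-43360 + 1508) = -2109/(-41852) = -2109*(-1/41852) = 2109/41852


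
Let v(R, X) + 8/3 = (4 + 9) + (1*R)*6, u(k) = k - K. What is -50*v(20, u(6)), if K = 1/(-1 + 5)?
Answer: -19550/3 ≈ -6516.7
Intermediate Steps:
K = ¼ (K = 1/4 = ¼ ≈ 0.25000)
u(k) = -¼ + k (u(k) = k - 1*¼ = k - ¼ = -¼ + k)
v(R, X) = 31/3 + 6*R (v(R, X) = -8/3 + ((4 + 9) + (1*R)*6) = -8/3 + (13 + R*6) = -8/3 + (13 + 6*R) = 31/3 + 6*R)
-50*v(20, u(6)) = -50*(31/3 + 6*20) = -50*(31/3 + 120) = -50*391/3 = -19550/3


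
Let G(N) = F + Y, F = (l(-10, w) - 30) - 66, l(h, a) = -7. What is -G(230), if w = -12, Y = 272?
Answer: -169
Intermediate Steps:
F = -103 (F = (-7 - 30) - 66 = -37 - 66 = -103)
G(N) = 169 (G(N) = -103 + 272 = 169)
-G(230) = -1*169 = -169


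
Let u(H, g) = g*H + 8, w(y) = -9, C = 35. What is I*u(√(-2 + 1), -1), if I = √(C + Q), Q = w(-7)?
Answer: √26*(8 - I) ≈ 40.792 - 5.099*I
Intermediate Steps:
Q = -9
u(H, g) = 8 + H*g (u(H, g) = H*g + 8 = 8 + H*g)
I = √26 (I = √(35 - 9) = √26 ≈ 5.0990)
I*u(√(-2 + 1), -1) = √26*(8 + √(-2 + 1)*(-1)) = √26*(8 + √(-1)*(-1)) = √26*(8 + I*(-1)) = √26*(8 - I)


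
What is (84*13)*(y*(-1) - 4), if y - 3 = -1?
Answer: -6552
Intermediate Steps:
y = 2 (y = 3 - 1 = 2)
(84*13)*(y*(-1) - 4) = (84*13)*(2*(-1) - 4) = 1092*(-2 - 4) = 1092*(-6) = -6552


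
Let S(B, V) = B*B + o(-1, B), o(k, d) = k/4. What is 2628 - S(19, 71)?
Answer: 9069/4 ≈ 2267.3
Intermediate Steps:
o(k, d) = k/4 (o(k, d) = k*(1/4) = k/4)
S(B, V) = -1/4 + B**2 (S(B, V) = B*B + (1/4)*(-1) = B**2 - 1/4 = -1/4 + B**2)
2628 - S(19, 71) = 2628 - (-1/4 + 19**2) = 2628 - (-1/4 + 361) = 2628 - 1*1443/4 = 2628 - 1443/4 = 9069/4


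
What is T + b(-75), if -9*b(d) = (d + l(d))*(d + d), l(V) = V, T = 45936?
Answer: 43436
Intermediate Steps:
b(d) = -4*d**2/9 (b(d) = -(d + d)*(d + d)/9 = -2*d*2*d/9 = -4*d**2/9)
T + b(-75) = 45936 - 4/9*(-75)**2 = 45936 - 4/9*5625 = 45936 - 2500 = 43436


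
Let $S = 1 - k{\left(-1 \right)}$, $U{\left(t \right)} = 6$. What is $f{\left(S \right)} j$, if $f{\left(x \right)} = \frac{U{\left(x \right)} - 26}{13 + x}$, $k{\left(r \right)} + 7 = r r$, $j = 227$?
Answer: $-227$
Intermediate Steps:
$k{\left(r \right)} = -7 + r^{2}$ ($k{\left(r \right)} = -7 + r r = -7 + r^{2}$)
$S = 7$ ($S = 1 - \left(-7 + \left(-1\right)^{2}\right) = 1 - \left(-7 + 1\right) = 1 - -6 = 1 + 6 = 7$)
$f{\left(x \right)} = - \frac{20}{13 + x}$ ($f{\left(x \right)} = \frac{6 - 26}{13 + x} = - \frac{20}{13 + x}$)
$f{\left(S \right)} j = - \frac{20}{13 + 7} \cdot 227 = - \frac{20}{20} \cdot 227 = \left(-20\right) \frac{1}{20} \cdot 227 = \left(-1\right) 227 = -227$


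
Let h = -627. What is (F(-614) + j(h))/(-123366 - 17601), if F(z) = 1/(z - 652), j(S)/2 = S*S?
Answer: -995402627/178464222 ≈ -5.5776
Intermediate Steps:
j(S) = 2*S² (j(S) = 2*(S*S) = 2*S²)
F(z) = 1/(-652 + z)
(F(-614) + j(h))/(-123366 - 17601) = (1/(-652 - 614) + 2*(-627)²)/(-123366 - 17601) = (1/(-1266) + 2*393129)/(-140967) = (-1/1266 + 786258)*(-1/140967) = (995402627/1266)*(-1/140967) = -995402627/178464222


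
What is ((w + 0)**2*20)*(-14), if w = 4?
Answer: -4480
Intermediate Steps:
((w + 0)**2*20)*(-14) = ((4 + 0)**2*20)*(-14) = (4**2*20)*(-14) = (16*20)*(-14) = 320*(-14) = -4480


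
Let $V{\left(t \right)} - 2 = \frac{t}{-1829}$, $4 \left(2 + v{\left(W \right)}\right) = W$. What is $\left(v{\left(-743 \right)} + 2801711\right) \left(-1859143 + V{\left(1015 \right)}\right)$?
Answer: $- \frac{9526215344656268}{1829} \approx -5.2084 \cdot 10^{12}$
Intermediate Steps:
$v{\left(W \right)} = -2 + \frac{W}{4}$
$V{\left(t \right)} = 2 - \frac{t}{1829}$ ($V{\left(t \right)} = 2 + \frac{t}{-1829} = 2 + t \left(- \frac{1}{1829}\right) = 2 - \frac{t}{1829}$)
$\left(v{\left(-743 \right)} + 2801711\right) \left(-1859143 + V{\left(1015 \right)}\right) = \left(\left(-2 + \frac{1}{4} \left(-743\right)\right) + 2801711\right) \left(-1859143 + \left(2 - \frac{1015}{1829}\right)\right) = \left(\left(-2 - \frac{743}{4}\right) + 2801711\right) \left(-1859143 + \left(2 - \frac{1015}{1829}\right)\right) = \left(- \frac{751}{4} + 2801711\right) \left(-1859143 + \frac{2643}{1829}\right) = \frac{11206093}{4} \left(- \frac{3400369904}{1829}\right) = - \frac{9526215344656268}{1829}$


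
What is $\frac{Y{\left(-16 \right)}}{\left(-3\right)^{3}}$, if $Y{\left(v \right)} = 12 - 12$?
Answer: $0$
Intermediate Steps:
$Y{\left(v \right)} = 0$ ($Y{\left(v \right)} = 12 - 12 = 0$)
$\frac{Y{\left(-16 \right)}}{\left(-3\right)^{3}} = \frac{0}{\left(-3\right)^{3}} = \frac{0}{-27} = 0 \left(- \frac{1}{27}\right) = 0$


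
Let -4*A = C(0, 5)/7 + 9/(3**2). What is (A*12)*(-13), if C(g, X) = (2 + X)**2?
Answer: 312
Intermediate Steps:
A = -2 (A = -((2 + 5)**2/7 + 9/(3**2))/4 = -(7**2*(1/7) + 9/9)/4 = -(49*(1/7) + 9*(1/9))/4 = -(7 + 1)/4 = -1/4*8 = -2)
(A*12)*(-13) = -2*12*(-13) = -24*(-13) = 312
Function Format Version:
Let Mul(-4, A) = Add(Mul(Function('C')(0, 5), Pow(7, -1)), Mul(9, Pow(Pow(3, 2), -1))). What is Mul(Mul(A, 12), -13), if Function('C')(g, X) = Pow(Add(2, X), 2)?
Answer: 312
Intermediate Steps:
A = -2 (A = Mul(Rational(-1, 4), Add(Mul(Pow(Add(2, 5), 2), Pow(7, -1)), Mul(9, Pow(Pow(3, 2), -1)))) = Mul(Rational(-1, 4), Add(Mul(Pow(7, 2), Rational(1, 7)), Mul(9, Pow(9, -1)))) = Mul(Rational(-1, 4), Add(Mul(49, Rational(1, 7)), Mul(9, Rational(1, 9)))) = Mul(Rational(-1, 4), Add(7, 1)) = Mul(Rational(-1, 4), 8) = -2)
Mul(Mul(A, 12), -13) = Mul(Mul(-2, 12), -13) = Mul(-24, -13) = 312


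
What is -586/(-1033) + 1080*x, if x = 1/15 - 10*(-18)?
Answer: 200890162/1033 ≈ 1.9447e+5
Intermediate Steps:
x = 2701/15 (x = 1/15 + 180 = 2701/15 ≈ 180.07)
-586/(-1033) + 1080*x = -586/(-1033) + 1080*(2701/15) = -586*(-1/1033) + 194472 = 586/1033 + 194472 = 200890162/1033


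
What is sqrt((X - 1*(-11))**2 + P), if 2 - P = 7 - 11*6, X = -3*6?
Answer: sqrt(110) ≈ 10.488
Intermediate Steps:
X = -18
P = 61 (P = 2 - (7 - 11*6) = 2 - (7 - 66) = 2 - 1*(-59) = 2 + 59 = 61)
sqrt((X - 1*(-11))**2 + P) = sqrt((-18 - 1*(-11))**2 + 61) = sqrt((-18 + 11)**2 + 61) = sqrt((-7)**2 + 61) = sqrt(49 + 61) = sqrt(110)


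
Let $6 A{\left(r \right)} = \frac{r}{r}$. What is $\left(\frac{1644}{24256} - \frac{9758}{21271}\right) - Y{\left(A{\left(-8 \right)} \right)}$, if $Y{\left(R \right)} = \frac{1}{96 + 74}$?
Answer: $- \frac{4351054807}{10963924240} \approx -0.39685$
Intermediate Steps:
$A{\left(r \right)} = \frac{1}{6}$ ($A{\left(r \right)} = \frac{r \frac{1}{r}}{6} = \frac{1}{6} \cdot 1 = \frac{1}{6}$)
$Y{\left(R \right)} = \frac{1}{170}$
$\left(\frac{1644}{24256} - \frac{9758}{21271}\right) - Y{\left(A{\left(-8 \right)} \right)} = \left(\frac{1644}{24256} - \frac{9758}{21271}\right) - \frac{1}{170} = \left(1644 \cdot \frac{1}{24256} - \frac{9758}{21271}\right) - \frac{1}{170} = \left(\frac{411}{6064} - \frac{9758}{21271}\right) - \frac{1}{170} = - \frac{50430131}{128987344} - \frac{1}{170} = - \frac{4351054807}{10963924240}$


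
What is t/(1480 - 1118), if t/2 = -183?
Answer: -183/181 ≈ -1.0110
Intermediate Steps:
t = -366 (t = 2*(-183) = -366)
t/(1480 - 1118) = -366/(1480 - 1118) = -366/362 = (1/362)*(-366) = -183/181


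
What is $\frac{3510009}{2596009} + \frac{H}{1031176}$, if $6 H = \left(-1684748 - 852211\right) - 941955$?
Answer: $\frac{2114221698213}{2676942176584} \approx 0.78979$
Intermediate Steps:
$H = -579819$ ($H = \frac{\left(-1684748 - 852211\right) - 941955}{6} = \frac{-2536959 - 941955}{6} = \frac{1}{6} \left(-3478914\right) = -579819$)
$\frac{3510009}{2596009} + \frac{H}{1031176} = \frac{3510009}{2596009} - \frac{579819}{1031176} = \frac{2114221698213}{2676942176584}$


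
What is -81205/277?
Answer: -81205/277 ≈ -293.16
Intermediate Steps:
-81205/277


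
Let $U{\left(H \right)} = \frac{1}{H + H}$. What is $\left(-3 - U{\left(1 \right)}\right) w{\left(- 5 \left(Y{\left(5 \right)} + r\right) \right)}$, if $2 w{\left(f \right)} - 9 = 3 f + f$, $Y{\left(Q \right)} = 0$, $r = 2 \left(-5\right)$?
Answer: $- \frac{1463}{4} \approx -365.75$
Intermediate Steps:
$r = -10$
$w{\left(f \right)} = \frac{9}{2} + 2 f$ ($w{\left(f \right)} = \frac{9}{2} + \frac{3 f + f}{2} = \frac{9}{2} + \frac{4 f}{2} = \frac{9}{2} + 2 f$)
$U{\left(H \right)} = \frac{1}{2 H}$
$\left(-3 - U{\left(1 \right)}\right) w{\left(- 5 \left(Y{\left(5 \right)} + r\right) \right)} = \left(-3 - \frac{1}{2 \cdot 1}\right) \left(\frac{9}{2} + 2 \left(- 5 \left(0 - 10\right)\right)\right) = \left(-3 - \frac{1}{2} \cdot 1\right) \left(\frac{9}{2} + 2 \left(\left(-5\right) \left(-10\right)\right)\right) = \left(-3 - \frac{1}{2}\right) \left(\frac{9}{2} + 2 \cdot 50\right) = \left(-3 - \frac{1}{2}\right) \left(\frac{9}{2} + 100\right) = \left(- \frac{7}{2}\right) \frac{209}{2} = - \frac{1463}{4}$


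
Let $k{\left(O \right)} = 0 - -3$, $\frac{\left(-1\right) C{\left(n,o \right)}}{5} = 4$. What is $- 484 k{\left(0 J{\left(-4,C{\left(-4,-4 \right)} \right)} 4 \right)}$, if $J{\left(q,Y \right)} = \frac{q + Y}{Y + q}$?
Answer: $-1452$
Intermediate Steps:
$C{\left(n,o \right)} = -20$ ($C{\left(n,o \right)} = \left(-5\right) 4 = -20$)
$J{\left(q,Y \right)} = 1$ ($J{\left(q,Y \right)} = \frac{Y + q}{Y + q} = 1$)
$k{\left(O \right)} = 3$ ($k{\left(O \right)} = 0 + 3 = 3$)
$- 484 k{\left(0 J{\left(-4,C{\left(-4,-4 \right)} \right)} 4 \right)} = \left(-484\right) 3 = -1452$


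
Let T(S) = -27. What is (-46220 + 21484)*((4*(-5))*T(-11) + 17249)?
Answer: -440028704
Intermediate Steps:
(-46220 + 21484)*((4*(-5))*T(-11) + 17249) = (-46220 + 21484)*((4*(-5))*(-27) + 17249) = -24736*(-20*(-27) + 17249) = -24736*(540 + 17249) = -24736*17789 = -440028704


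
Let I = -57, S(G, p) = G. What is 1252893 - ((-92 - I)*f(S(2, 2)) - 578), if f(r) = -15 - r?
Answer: 1252876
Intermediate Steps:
1252893 - ((-92 - I)*f(S(2, 2)) - 578) = 1252893 - ((-92 - 1*(-57))*(-15 - 1*2) - 578) = 1252893 - ((-92 + 57)*(-15 - 2) - 578) = 1252893 - (-35*(-17) - 578) = 1252893 - (595 - 578) = 1252893 - 1*17 = 1252893 - 17 = 1252876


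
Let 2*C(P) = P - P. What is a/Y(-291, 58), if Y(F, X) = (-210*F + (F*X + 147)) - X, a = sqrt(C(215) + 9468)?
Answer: 6*sqrt(263)/44321 ≈ 0.0021954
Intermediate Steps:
C(P) = 0 (C(P) = (P - P)/2 = (1/2)*0 = 0)
a = 6*sqrt(263) (a = sqrt(0 + 9468) = sqrt(9468) = 6*sqrt(263) ≈ 97.304)
Y(F, X) = 147 - X - 210*F + F*X (Y(F, X) = (-210*F + (147 + F*X)) - X = (147 - 210*F + F*X) - X = 147 - X - 210*F + F*X)
a/Y(-291, 58) = (6*sqrt(263))/(147 - 1*58 - 210*(-291) - 291*58) = (6*sqrt(263))/(147 - 58 + 61110 - 16878) = (6*sqrt(263))/44321 = (6*sqrt(263))*(1/44321) = 6*sqrt(263)/44321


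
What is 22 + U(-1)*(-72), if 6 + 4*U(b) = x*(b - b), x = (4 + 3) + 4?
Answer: 130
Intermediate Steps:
x = 11 (x = 7 + 4 = 11)
U(b) = -3/2 (U(b) = -3/2 + (11*(b - b))/4 = -3/2 + (11*0)/4 = -3/2 + (¼)*0 = -3/2 + 0 = -3/2)
22 + U(-1)*(-72) = 22 - 3/2*(-72) = 22 + 108 = 130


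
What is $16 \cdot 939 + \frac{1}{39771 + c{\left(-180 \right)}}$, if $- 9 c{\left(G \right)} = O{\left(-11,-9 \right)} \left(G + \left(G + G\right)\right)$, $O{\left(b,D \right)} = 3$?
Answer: $\frac{600223825}{39951} \approx 15024.0$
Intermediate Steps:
$c{\left(G \right)} = - G$ ($c{\left(G \right)} = - \frac{3 \left(G + \left(G + G\right)\right)}{9} = - \frac{3 \left(G + 2 G\right)}{9} = - \frac{3 \cdot 3 G}{9} = - \frac{9 G}{9} = - G$)
$16 \cdot 939 + \frac{1}{39771 + c{\left(-180 \right)}} = 16 \cdot 939 + \frac{1}{39771 - -180} = 15024 + \frac{1}{39771 + 180} = 15024 + \frac{1}{39951} = \frac{600223825}{39951}$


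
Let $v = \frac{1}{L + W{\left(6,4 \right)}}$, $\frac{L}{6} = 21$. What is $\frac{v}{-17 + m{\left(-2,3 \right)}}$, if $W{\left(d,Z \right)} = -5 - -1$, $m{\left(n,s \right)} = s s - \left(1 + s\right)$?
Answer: $- \frac{1}{1464} \approx -0.00068306$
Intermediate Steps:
$m{\left(n,s \right)} = -1 + s^{2} - s$ ($m{\left(n,s \right)} = s^{2} - \left(1 + s\right) = -1 + s^{2} - s$)
$W{\left(d,Z \right)} = -4$ ($W{\left(d,Z \right)} = -5 + 1 = -4$)
$L = 126$ ($L = 6 \cdot 21 = 126$)
$v = \frac{1}{122}$ ($v = \frac{1}{126 - 4} = \frac{1}{122} \approx 0.0081967$)
$\frac{v}{-17 + m{\left(-2,3 \right)}} = \frac{1}{122 \left(-17 - \left(4 - 9\right)\right)} = \frac{1}{122 \left(-17 - -5\right)} = \frac{1}{122 \left(-17 + 5\right)} = \frac{1}{122 \left(-12\right)} = \frac{1}{122} \left(- \frac{1}{12}\right) = - \frac{1}{1464}$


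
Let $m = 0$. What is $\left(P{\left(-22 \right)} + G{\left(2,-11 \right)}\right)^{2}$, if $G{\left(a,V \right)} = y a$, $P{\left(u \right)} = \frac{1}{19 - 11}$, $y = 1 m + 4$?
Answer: $\frac{4225}{64} \approx 66.016$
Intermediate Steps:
$y = 4$ ($y = 1 \cdot 0 + 4 = 0 + 4 = 4$)
$P{\left(u \right)} = \frac{1}{8}$
$G{\left(a,V \right)} = 4 a$
$\left(P{\left(-22 \right)} + G{\left(2,-11 \right)}\right)^{2} = \left(\frac{1}{8} + 4 \cdot 2\right)^{2} = \left(\frac{1}{8} + 8\right)^{2} = \left(\frac{65}{8}\right)^{2} = \frac{4225}{64}$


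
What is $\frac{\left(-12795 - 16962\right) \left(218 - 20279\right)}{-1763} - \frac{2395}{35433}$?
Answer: $- \frac{21151917009026}{62468379} \approx -3.386 \cdot 10^{5}$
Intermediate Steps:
$\frac{\left(-12795 - 16962\right) \left(218 - 20279\right)}{-1763} - \frac{2395}{35433} = \left(-29757\right) \left(-20061\right) \left(- \frac{1}{1763}\right) - \frac{2395}{35433} = 596955177 \left(- \frac{1}{1763}\right) - \frac{2395}{35433} = - \frac{596955177}{1763} - \frac{2395}{35433} = - \frac{21151917009026}{62468379}$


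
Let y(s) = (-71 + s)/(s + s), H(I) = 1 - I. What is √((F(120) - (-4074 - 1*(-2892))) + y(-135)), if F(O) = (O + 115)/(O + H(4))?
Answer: √405458430/585 ≈ 34.421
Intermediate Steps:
F(O) = (115 + O)/(-3 + O) (F(O) = (O + 115)/(O + (1 - 1*4)) = (115 + O)/(O + (1 - 4)) = (115 + O)/(O - 3) = (115 + O)/(-3 + O))
y(s) = (-71 + s)/(2*s) (y(s) = (-71 + s)/((2*s)) = (-71 + s)*(1/(2*s)) = (-71 + s)/(2*s))
√((F(120) - (-4074 - 1*(-2892))) + y(-135)) = √(((115 + 120)/(-3 + 120) - (-4074 - 1*(-2892))) + (½)*(-71 - 135)/(-135)) = √((235/117 - (-4074 + 2892)) + (½)*(-1/135)*(-206)) = √(((1/117)*235 - 1*(-1182)) + 103/135) = √((235/117 + 1182) + 103/135) = √(138529/117 + 103/135) = √(2079274/1755) = √405458430/585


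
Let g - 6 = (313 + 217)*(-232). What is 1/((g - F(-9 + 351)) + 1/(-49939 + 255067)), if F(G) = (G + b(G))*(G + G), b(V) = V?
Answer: -205128/121191673679 ≈ -1.6926e-6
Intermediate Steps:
g = -122954 (g = 6 + (313 + 217)*(-232) = 6 + 530*(-232) = 6 - 122960 = -122954)
F(G) = 4*G**2 (F(G) = (G + G)*(G + G) = (2*G)*(2*G) = 4*G**2)
1/((g - F(-9 + 351)) + 1/(-49939 + 255067)) = 1/((-122954 - 4*(-9 + 351)**2) + 1/(-49939 + 255067)) = 1/((-122954 - 4*342**2) + 1/205128) = 1/((-122954 - 4*116964) + 1/205128) = 1/((-122954 - 1*467856) + 1/205128) = 1/((-122954 - 467856) + 1/205128) = 1/(-590810 + 1/205128) = 1/(-121191673679/205128) = -205128/121191673679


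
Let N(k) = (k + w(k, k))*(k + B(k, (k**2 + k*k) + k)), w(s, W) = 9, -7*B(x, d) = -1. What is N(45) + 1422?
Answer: 27018/7 ≈ 3859.7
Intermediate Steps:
B(x, d) = 1/7 (B(x, d) = -1/7*(-1) = 1/7)
N(k) = (9 + k)*(1/7 + k) (N(k) = (k + 9)*(k + 1/7) = (9 + k)*(1/7 + k))
N(45) + 1422 = (9/7 + 45**2 + (64/7)*45) + 1422 = (9/7 + 2025 + 2880/7) + 1422 = 17064/7 + 1422 = 27018/7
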